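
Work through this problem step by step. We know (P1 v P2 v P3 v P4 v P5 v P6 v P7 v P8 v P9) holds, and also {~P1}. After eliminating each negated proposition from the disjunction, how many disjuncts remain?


Original disjuncts (9): P1, P2, P3, P4, P5, P6, P7, P8, P9
Negated (eliminate): ~P1
Remaining disjuncts: P2, P3, P4, P5, P6, P7, P8, P9
Count = 9 - 1 = 8

8


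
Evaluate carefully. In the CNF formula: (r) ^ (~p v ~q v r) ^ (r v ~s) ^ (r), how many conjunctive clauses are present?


A CNF formula is a conjunction of clauses.
Clauses are separated by ^.
Counting the conjuncts: 4 clauses.

4


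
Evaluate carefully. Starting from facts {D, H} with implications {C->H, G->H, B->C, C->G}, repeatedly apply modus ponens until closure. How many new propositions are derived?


Initial facts: {D, H}
Apply modus ponens to closure:
  (no implication fires)
Final known: {D, H}
New propositions: {(none)}
Count = 0

0


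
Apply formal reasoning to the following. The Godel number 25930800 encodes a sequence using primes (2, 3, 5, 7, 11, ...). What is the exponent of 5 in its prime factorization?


Factorize 25930800 by dividing by 5 repeatedly.
Division steps: 5 divides 25930800 exactly 2 time(s).
Exponent of 5 = 2

2


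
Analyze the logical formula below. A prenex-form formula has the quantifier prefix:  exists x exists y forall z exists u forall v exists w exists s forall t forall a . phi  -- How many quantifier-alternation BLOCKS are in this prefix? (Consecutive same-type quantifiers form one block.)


Quantifier-type sequence: E E A E A E E A A  (A=forall, E=exists)
Group into maximal same-type runs:
  Ex2 | Ax1 | Ex1 | Ax1 | Ex2 | Ax2
Number of blocks = 6

6


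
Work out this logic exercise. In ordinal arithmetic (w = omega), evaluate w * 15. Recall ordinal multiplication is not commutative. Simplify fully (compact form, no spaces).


Compute w * 15.
Ordinal * is associative and left-distributive over +, but NOT commutative; for finite n>1, n*w = w but w*n stays w*n.
w * 15 means 15 copies of w concatenated: w*15.
Result = w*15

w*15


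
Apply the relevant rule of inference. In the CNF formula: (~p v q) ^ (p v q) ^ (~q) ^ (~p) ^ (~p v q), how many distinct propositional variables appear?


Identify each variable that appears in the formula.
Variables found: p, q
Count = 2

2


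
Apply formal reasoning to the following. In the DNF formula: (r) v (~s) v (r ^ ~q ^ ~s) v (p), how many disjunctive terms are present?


A DNF formula is a disjunction of terms (conjunctions).
Terms are separated by v.
Counting the disjuncts: 4 terms.

4


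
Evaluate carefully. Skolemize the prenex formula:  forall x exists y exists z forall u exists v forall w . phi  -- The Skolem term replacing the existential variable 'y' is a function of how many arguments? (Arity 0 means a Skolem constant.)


Quantifier prefix: forall x exists y exists z forall u exists v forall w
'y' is existentially quantified at position 2.
Universal variables preceding it: x
Skolem function arity = 1

1


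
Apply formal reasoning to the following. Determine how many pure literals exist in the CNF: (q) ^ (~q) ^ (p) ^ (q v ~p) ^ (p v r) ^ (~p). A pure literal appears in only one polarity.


Check each variable for pure literal status:
p: mixed (not pure)
q: mixed (not pure)
r: pure positive
Pure literal count = 1

1


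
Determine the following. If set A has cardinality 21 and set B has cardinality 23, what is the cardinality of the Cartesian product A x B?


The Cartesian product A x B contains all ordered pairs (a, b).
|A x B| = |A| * |B| = 21 * 23 = 483

483


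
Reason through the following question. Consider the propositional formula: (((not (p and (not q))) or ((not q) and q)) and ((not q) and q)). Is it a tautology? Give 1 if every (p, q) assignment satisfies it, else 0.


Check all 4 assignments:
p=0, q=0: 0
p=0, q=1: 0
p=1, q=0: 0
p=1, q=1: 0
Satisfying count = 0/4.
Tautology iff count = 4: no.

0


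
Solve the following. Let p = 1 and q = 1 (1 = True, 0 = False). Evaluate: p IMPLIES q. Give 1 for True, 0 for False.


p = 1, q = 1
Operation: p IMPLIES q
Evaluate: 1 IMPLIES 1 = 1

1


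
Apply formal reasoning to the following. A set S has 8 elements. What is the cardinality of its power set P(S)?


The power set of a set with n elements has 2^n elements.
|P(S)| = 2^8 = 256

256


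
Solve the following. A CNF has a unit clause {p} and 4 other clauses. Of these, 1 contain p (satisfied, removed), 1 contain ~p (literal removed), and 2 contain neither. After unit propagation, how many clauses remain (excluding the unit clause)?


Satisfied (removed): 1
Shortened (remain): 1
Unchanged (remain): 2
Remaining = 1 + 2 = 3

3


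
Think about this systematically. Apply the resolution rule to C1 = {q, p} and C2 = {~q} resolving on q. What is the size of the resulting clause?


Remove q from C1 and ~q from C2.
C1 remainder: {p}
C2 remainder: {}
Union (resolvent): {p}
Resolvent has 1 literal(s).

1


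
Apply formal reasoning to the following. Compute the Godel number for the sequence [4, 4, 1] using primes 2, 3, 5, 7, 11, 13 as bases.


Encode each element as an exponent of the corresponding prime:
  2^4 = 16
  3^4 = 81
  5^1 = 5
Product = 16 * 81 * 5 = 6480

6480


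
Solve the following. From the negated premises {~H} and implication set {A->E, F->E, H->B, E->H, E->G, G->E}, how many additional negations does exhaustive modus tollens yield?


Initial negated facts: {~H}
Apply modus tollens to closure:
  ~H and E->H  =>  ~E
  ~E and G->E  =>  ~G
  ~E and A->E  =>  ~A
  ~E and F->E  =>  ~F
Final negated: {~A, ~E, ~F, ~G, ~H}
New negations: {~A, ~E, ~F, ~G}
Count = 4

4


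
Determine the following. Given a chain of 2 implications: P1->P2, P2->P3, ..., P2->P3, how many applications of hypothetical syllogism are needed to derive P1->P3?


With 2 implications in a chain connecting 3 propositions:
P1->P2, P2->P3, ..., P2->P3
Steps needed = (number of implications) - 1 = 2 - 1 = 1

1


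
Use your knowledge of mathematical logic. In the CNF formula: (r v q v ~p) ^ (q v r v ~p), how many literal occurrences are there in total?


Counting literals in each clause:
Clause 1: 3 literal(s)
Clause 2: 3 literal(s)
Total = 6

6


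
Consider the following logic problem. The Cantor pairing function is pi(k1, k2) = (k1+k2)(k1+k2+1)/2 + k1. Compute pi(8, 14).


k1 + k2 = 22
(k1+k2)(k1+k2+1)/2 = 22 * 23 / 2 = 253
pi = 253 + 8 = 261

261


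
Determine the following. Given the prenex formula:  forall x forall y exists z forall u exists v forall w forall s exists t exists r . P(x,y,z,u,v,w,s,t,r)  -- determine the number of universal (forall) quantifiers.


Quantifier prefix: forall x forall y exists z forall u exists v forall w forall s exists t exists r
Mark each quantifier type:
  U U E U E U U E E
Universal count = 5, Existential count = 4
Asked for universal (forall) quantifiers: 5

5


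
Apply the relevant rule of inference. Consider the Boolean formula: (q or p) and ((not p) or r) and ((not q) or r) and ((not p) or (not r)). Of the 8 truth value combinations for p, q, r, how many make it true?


Evaluate all 8 assignments for p, q, r:
p=0, q=0, r=0: 0
p=0, q=0, r=1: 0
p=0, q=1, r=0: 0
p=0, q=1, r=1: 1
p=1, q=0, r=0: 0
p=1, q=0, r=1: 0
p=1, q=1, r=0: 0
p=1, q=1, r=1: 0
Satisfying count = 1

1


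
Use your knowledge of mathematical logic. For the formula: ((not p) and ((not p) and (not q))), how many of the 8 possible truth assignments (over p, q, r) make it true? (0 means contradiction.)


Check all 8 assignments:
p=0, q=0, r=0: 1
p=0, q=0, r=1: 1
p=0, q=1, r=0: 0
p=0, q=1, r=1: 0
p=1, q=0, r=0: 0
p=1, q=0, r=1: 0
p=1, q=1, r=0: 0
p=1, q=1, r=1: 0
Count of True = 2

2


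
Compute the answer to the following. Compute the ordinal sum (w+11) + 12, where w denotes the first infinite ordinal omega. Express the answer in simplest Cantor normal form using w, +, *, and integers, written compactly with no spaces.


Compute (w+11) + 12.
Ordinal + is associative but NOT commutative; for finite n>0, n + w = w but w + n stays w+n.
By associativity: (w+11) + 12 = w + (11+12) = w+23.
Result = w+23

w+23


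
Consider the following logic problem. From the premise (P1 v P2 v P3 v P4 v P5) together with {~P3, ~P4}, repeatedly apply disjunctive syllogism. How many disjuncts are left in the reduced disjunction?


Original disjuncts (5): P1, P2, P3, P4, P5
Negated (eliminate): ~P3, ~P4
Remaining disjuncts: P1, P2, P5
Count = 5 - 2 = 3

3


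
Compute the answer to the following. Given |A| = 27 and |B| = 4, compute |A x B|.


The Cartesian product A x B contains all ordered pairs (a, b).
|A x B| = |A| * |B| = 27 * 4 = 108

108


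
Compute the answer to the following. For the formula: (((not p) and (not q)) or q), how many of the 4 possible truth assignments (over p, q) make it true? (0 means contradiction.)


Check all 4 assignments:
p=0, q=0: 1
p=0, q=1: 1
p=1, q=0: 0
p=1, q=1: 1
Count of True = 3

3


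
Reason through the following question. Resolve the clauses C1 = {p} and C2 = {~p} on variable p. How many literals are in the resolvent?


Remove p from C1 and ~p from C2.
C1 remainder: {}
C2 remainder: {}
Union (resolvent): {} (empty clause)
Resolvent has 0 literal(s).

0


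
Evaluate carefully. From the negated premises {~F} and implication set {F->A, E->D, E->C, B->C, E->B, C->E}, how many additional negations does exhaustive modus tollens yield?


Initial negated facts: {~F}
Apply modus tollens to closure:
  (no implication fires)
Final negated: {~F}
New negations: {(none)}
Count = 0

0


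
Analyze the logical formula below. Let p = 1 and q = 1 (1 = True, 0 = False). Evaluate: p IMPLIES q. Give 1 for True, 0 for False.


p = 1, q = 1
Operation: p IMPLIES q
Evaluate: 1 IMPLIES 1 = 1

1


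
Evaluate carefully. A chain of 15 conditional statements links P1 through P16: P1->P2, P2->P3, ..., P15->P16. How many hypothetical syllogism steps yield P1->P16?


With 15 implications in a chain connecting 16 propositions:
P1->P2, P2->P3, ..., P15->P16
Steps needed = (number of implications) - 1 = 15 - 1 = 14

14


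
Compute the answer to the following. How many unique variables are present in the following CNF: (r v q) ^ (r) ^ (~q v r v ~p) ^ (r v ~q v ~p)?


Identify each variable that appears in the formula.
Variables found: p, q, r
Count = 3

3


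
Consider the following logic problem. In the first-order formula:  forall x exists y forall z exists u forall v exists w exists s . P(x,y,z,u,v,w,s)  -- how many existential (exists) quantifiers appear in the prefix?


Quantifier prefix: forall x exists y forall z exists u forall v exists w exists s
Mark each quantifier type:
  U E U E U E E
Universal count = 3, Existential count = 4
Asked for existential (exists) quantifiers: 4

4


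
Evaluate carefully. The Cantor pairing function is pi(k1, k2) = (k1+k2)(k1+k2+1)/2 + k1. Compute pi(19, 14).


k1 + k2 = 33
(k1+k2)(k1+k2+1)/2 = 33 * 34 / 2 = 561
pi = 561 + 19 = 580

580


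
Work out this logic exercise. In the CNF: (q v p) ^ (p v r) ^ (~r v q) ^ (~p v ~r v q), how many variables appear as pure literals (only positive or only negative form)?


Check each variable for pure literal status:
p: mixed (not pure)
q: pure positive
r: mixed (not pure)
Pure literal count = 1

1


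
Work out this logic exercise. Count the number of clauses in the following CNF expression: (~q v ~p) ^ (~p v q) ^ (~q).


A CNF formula is a conjunction of clauses.
Clauses are separated by ^.
Counting the conjuncts: 3 clauses.

3


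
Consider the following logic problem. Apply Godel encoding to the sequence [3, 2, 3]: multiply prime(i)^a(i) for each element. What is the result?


Encode each element as an exponent of the corresponding prime:
  2^3 = 8
  3^2 = 9
  5^3 = 125
Product = 8 * 9 * 125 = 9000

9000


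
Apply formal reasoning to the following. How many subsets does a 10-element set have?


The power set of a set with n elements has 2^n elements.
|P(S)| = 2^10 = 1024

1024


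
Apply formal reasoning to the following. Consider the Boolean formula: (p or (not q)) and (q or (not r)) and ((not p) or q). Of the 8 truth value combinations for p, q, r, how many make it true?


Evaluate all 8 assignments for p, q, r:
p=0, q=0, r=0: 1
p=0, q=0, r=1: 0
p=0, q=1, r=0: 0
p=0, q=1, r=1: 0
p=1, q=0, r=0: 0
p=1, q=0, r=1: 0
p=1, q=1, r=0: 1
p=1, q=1, r=1: 1
Satisfying count = 3

3


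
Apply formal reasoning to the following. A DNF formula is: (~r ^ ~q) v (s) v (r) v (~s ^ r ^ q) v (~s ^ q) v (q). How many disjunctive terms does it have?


A DNF formula is a disjunction of terms (conjunctions).
Terms are separated by v.
Counting the disjuncts: 6 terms.

6


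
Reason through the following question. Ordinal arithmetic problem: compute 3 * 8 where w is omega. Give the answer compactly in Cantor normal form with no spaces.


Compute 3 * 8.
Ordinal * is associative and left-distributive over +, but NOT commutative; for finite n>1, n*w = w but w*n stays w*n.
Both finite; ordinal * agrees with natural *: 3 * 8 = 24.
Result = 24

24


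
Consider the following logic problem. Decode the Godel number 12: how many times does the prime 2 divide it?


Factorize 12 by dividing by 2 repeatedly.
Division steps: 2 divides 12 exactly 2 time(s).
Exponent of 2 = 2

2


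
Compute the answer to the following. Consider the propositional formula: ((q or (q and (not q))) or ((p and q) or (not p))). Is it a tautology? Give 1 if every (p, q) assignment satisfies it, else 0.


Check all 4 assignments:
p=0, q=0: 1
p=0, q=1: 1
p=1, q=0: 0
p=1, q=1: 1
Satisfying count = 3/4.
Tautology iff count = 4: no.

0


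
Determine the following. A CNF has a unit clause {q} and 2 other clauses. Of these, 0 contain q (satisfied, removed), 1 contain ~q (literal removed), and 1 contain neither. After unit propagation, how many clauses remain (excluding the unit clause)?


Satisfied (removed): 0
Shortened (remain): 1
Unchanged (remain): 1
Remaining = 1 + 1 = 2

2


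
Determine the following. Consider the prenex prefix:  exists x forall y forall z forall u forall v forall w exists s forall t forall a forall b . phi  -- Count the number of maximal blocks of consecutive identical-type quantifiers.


Quantifier-type sequence: E A A A A A E A A A  (A=forall, E=exists)
Group into maximal same-type runs:
  Ex1 | Ax5 | Ex1 | Ax3
Number of blocks = 4

4


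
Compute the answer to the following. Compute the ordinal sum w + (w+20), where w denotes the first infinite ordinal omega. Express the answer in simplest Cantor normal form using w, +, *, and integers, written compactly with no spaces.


Compute w + (w+20).
Ordinal + is associative but NOT commutative; for finite n>0, n + w = w but w + n stays w+n.
w + (w+20) = (w+w) + 20 = w*2+20.
Result = w*2+20

w*2+20


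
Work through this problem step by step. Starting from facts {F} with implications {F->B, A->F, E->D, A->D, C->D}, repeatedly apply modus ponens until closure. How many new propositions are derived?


Initial facts: {F}
Apply modus ponens to closure:
  F and F->B  =>  B
Final known: {B, F}
New propositions: {B}
Count = 1

1


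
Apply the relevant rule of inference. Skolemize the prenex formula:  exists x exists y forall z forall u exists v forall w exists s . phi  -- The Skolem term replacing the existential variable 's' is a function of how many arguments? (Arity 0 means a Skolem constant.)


Quantifier prefix: exists x exists y forall z forall u exists v forall w exists s
's' is existentially quantified at position 7.
Universal variables preceding it: z, u, w
Skolem function arity = 3

3


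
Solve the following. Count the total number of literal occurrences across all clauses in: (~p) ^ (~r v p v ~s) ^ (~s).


Counting literals in each clause:
Clause 1: 1 literal(s)
Clause 2: 3 literal(s)
Clause 3: 1 literal(s)
Total = 5

5


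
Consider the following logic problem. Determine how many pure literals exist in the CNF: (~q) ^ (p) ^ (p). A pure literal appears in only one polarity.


Check each variable for pure literal status:
p: pure positive
q: pure negative
r: absent (not pure)
Pure literal count = 2

2


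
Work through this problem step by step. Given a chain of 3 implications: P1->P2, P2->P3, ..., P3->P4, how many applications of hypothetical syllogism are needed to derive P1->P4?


With 3 implications in a chain connecting 4 propositions:
P1->P2, P2->P3, ..., P3->P4
Steps needed = (number of implications) - 1 = 3 - 1 = 2

2


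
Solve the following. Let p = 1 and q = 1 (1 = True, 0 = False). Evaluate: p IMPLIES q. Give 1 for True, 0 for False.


p = 1, q = 1
Operation: p IMPLIES q
Evaluate: 1 IMPLIES 1 = 1

1


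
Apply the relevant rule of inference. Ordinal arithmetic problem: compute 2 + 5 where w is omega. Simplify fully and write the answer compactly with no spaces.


Compute 2 + 5.
Ordinal + is associative but NOT commutative; for finite n>0, n + w = w but w + n stays w+n.
Both operands finite; ordinal + agrees with natural +: 2 + 5 = 7.
Result = 7

7


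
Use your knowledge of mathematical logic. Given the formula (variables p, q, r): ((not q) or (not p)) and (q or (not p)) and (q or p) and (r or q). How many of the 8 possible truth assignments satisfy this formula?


Evaluate all 8 assignments for p, q, r:
p=0, q=0, r=0: 0
p=0, q=0, r=1: 0
p=0, q=1, r=0: 1
p=0, q=1, r=1: 1
p=1, q=0, r=0: 0
p=1, q=0, r=1: 0
p=1, q=1, r=0: 0
p=1, q=1, r=1: 0
Satisfying count = 2

2


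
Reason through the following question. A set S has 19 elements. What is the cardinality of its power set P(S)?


The power set of a set with n elements has 2^n elements.
|P(S)| = 2^19 = 524288

524288


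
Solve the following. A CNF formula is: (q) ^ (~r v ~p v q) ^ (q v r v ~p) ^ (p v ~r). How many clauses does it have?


A CNF formula is a conjunction of clauses.
Clauses are separated by ^.
Counting the conjuncts: 4 clauses.

4


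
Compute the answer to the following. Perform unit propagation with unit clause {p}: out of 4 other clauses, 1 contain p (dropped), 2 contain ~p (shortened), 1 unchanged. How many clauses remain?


Satisfied (removed): 1
Shortened (remain): 2
Unchanged (remain): 1
Remaining = 2 + 1 = 3

3


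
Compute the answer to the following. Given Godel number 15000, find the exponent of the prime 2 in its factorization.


Factorize 15000 by dividing by 2 repeatedly.
Division steps: 2 divides 15000 exactly 3 time(s).
Exponent of 2 = 3

3


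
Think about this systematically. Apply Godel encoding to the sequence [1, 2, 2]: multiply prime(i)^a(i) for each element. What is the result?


Encode each element as an exponent of the corresponding prime:
  2^1 = 2
  3^2 = 9
  5^2 = 25
Product = 2 * 9 * 25 = 450

450


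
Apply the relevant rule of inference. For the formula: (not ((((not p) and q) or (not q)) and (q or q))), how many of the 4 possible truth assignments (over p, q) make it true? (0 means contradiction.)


Check all 4 assignments:
p=0, q=0: 1
p=0, q=1: 0
p=1, q=0: 1
p=1, q=1: 1
Count of True = 3

3


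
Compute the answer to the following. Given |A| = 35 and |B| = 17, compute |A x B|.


The Cartesian product A x B contains all ordered pairs (a, b).
|A x B| = |A| * |B| = 35 * 17 = 595

595


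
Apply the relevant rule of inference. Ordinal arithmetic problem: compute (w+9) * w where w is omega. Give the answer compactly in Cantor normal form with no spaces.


Compute (w+9) * w.
Ordinal * is associative and left-distributive over +, but NOT commutative; for finite n>1, n*w = w but w*n stays w*n.
(w+9) * w = sup{(w+9)*k : k<w} = sup{w*k+9} = w^2 (the +9 tail is absorbed in the limit).
Result = w^2

w^2


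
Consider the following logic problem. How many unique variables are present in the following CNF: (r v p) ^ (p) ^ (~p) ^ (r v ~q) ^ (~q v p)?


Identify each variable that appears in the formula.
Variables found: p, q, r
Count = 3

3


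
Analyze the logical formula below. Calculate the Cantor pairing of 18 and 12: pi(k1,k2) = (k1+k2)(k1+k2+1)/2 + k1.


k1 + k2 = 30
(k1+k2)(k1+k2+1)/2 = 30 * 31 / 2 = 465
pi = 465 + 18 = 483

483


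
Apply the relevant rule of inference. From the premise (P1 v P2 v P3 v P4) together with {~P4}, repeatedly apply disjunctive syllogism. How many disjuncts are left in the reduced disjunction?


Original disjuncts (4): P1, P2, P3, P4
Negated (eliminate): ~P4
Remaining disjuncts: P1, P2, P3
Count = 4 - 1 = 3

3


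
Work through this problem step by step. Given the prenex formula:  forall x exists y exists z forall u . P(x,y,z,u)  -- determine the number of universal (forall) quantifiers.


Quantifier prefix: forall x exists y exists z forall u
Mark each quantifier type:
  U E E U
Universal count = 2, Existential count = 2
Asked for universal (forall) quantifiers: 2

2


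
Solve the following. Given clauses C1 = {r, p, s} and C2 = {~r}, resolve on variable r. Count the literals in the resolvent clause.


Remove r from C1 and ~r from C2.
C1 remainder: {p, s}
C2 remainder: {}
Union (resolvent): {p, s}
Resolvent has 2 literal(s).

2


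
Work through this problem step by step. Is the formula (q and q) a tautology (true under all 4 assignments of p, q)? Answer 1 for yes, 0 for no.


Check all 4 assignments:
p=0, q=0: 0
p=0, q=1: 1
p=1, q=0: 0
p=1, q=1: 1
Satisfying count = 2/4.
Tautology iff count = 4: no.

0


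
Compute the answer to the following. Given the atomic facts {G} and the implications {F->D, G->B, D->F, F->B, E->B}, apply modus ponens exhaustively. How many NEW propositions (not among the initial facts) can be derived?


Initial facts: {G}
Apply modus ponens to closure:
  G and G->B  =>  B
Final known: {B, G}
New propositions: {B}
Count = 1

1


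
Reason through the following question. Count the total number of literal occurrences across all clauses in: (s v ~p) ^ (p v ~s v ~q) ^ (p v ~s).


Counting literals in each clause:
Clause 1: 2 literal(s)
Clause 2: 3 literal(s)
Clause 3: 2 literal(s)
Total = 7

7


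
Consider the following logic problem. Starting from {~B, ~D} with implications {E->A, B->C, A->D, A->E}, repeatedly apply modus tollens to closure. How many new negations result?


Initial negated facts: {~B, ~D}
Apply modus tollens to closure:
  ~D and A->D  =>  ~A
  ~A and E->A  =>  ~E
Final negated: {~A, ~B, ~D, ~E}
New negations: {~A, ~E}
Count = 2

2


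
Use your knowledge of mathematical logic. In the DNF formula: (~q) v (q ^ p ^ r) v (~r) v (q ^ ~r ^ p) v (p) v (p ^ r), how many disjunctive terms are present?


A DNF formula is a disjunction of terms (conjunctions).
Terms are separated by v.
Counting the disjuncts: 6 terms.

6


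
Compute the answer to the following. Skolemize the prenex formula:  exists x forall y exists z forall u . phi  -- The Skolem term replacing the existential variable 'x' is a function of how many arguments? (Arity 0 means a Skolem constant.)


Quantifier prefix: exists x forall y exists z forall u
'x' is existentially quantified at position 1.
No universal quantifiers precede it.
Skolem function arity = 0 (a Skolem constant)

0


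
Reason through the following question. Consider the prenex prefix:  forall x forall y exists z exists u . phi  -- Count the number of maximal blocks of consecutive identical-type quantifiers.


Quantifier-type sequence: A A E E  (A=forall, E=exists)
Group into maximal same-type runs:
  Ax2 | Ex2
Number of blocks = 2

2


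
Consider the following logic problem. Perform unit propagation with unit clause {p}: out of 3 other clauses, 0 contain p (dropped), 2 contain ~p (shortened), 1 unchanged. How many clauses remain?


Satisfied (removed): 0
Shortened (remain): 2
Unchanged (remain): 1
Remaining = 2 + 1 = 3

3


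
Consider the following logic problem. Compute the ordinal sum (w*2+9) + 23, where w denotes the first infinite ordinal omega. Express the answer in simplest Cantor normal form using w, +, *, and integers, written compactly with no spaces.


Compute (w*2+9) + 23.
Ordinal + is associative but NOT commutative; for finite n>0, n + w = w but w + n stays w+n.
By associativity: (w*2+9) + 23 = w*2 + (9+23) = w*2+32.
Result = w*2+32

w*2+32


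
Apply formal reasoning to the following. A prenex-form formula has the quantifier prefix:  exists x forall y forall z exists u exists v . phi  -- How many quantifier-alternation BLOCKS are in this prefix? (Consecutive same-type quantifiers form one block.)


Quantifier-type sequence: E A A E E  (A=forall, E=exists)
Group into maximal same-type runs:
  Ex1 | Ax2 | Ex2
Number of blocks = 3

3


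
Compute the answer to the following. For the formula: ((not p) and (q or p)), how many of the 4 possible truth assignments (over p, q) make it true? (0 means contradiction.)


Check all 4 assignments:
p=0, q=0: 0
p=0, q=1: 1
p=1, q=0: 0
p=1, q=1: 0
Count of True = 1

1


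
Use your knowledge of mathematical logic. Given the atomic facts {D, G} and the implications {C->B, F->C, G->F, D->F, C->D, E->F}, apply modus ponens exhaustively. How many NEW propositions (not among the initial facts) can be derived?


Initial facts: {D, G}
Apply modus ponens to closure:
  G and G->F  =>  F
  F and F->C  =>  C
  C and C->B  =>  B
Final known: {B, C, D, F, G}
New propositions: {B, C, F}
Count = 3

3


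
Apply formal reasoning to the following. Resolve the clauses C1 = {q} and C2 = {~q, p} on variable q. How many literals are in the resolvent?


Remove q from C1 and ~q from C2.
C1 remainder: {}
C2 remainder: {p}
Union (resolvent): {p}
Resolvent has 1 literal(s).

1


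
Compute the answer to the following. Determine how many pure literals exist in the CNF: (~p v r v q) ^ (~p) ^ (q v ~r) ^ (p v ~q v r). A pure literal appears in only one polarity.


Check each variable for pure literal status:
p: mixed (not pure)
q: mixed (not pure)
r: mixed (not pure)
Pure literal count = 0

0


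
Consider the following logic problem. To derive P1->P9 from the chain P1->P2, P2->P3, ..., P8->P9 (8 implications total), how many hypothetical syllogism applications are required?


With 8 implications in a chain connecting 9 propositions:
P1->P2, P2->P3, ..., P8->P9
Steps needed = (number of implications) - 1 = 8 - 1 = 7

7


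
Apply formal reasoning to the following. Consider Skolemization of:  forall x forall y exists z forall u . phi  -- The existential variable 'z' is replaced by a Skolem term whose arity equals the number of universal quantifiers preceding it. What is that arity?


Quantifier prefix: forall x forall y exists z forall u
'z' is existentially quantified at position 3.
Universal variables preceding it: x, y
Skolem function arity = 2

2


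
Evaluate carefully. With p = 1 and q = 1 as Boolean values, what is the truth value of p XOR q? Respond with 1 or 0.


p = 1, q = 1
Operation: p XOR q
Evaluate: 1 XOR 1 = 0

0


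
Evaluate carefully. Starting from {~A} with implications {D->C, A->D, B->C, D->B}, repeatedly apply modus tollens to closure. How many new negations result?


Initial negated facts: {~A}
Apply modus tollens to closure:
  (no implication fires)
Final negated: {~A}
New negations: {(none)}
Count = 0

0


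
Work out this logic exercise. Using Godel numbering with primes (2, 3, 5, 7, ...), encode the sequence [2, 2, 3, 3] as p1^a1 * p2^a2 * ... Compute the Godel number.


Encode each element as an exponent of the corresponding prime:
  2^2 = 4
  3^2 = 9
  5^3 = 125
  7^3 = 343
Product = 4 * 9 * 125 * 343 = 1543500

1543500


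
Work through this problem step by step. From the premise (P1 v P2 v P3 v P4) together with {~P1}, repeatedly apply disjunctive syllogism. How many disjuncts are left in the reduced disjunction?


Original disjuncts (4): P1, P2, P3, P4
Negated (eliminate): ~P1
Remaining disjuncts: P2, P3, P4
Count = 4 - 1 = 3

3


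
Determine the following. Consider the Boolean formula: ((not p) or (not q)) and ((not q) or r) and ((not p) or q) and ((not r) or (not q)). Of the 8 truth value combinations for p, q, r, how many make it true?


Evaluate all 8 assignments for p, q, r:
p=0, q=0, r=0: 1
p=0, q=0, r=1: 1
p=0, q=1, r=0: 0
p=0, q=1, r=1: 0
p=1, q=0, r=0: 0
p=1, q=0, r=1: 0
p=1, q=1, r=0: 0
p=1, q=1, r=1: 0
Satisfying count = 2

2


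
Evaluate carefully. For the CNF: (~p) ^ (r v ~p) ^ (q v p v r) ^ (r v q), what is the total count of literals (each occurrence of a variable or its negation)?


Counting literals in each clause:
Clause 1: 1 literal(s)
Clause 2: 2 literal(s)
Clause 3: 3 literal(s)
Clause 4: 2 literal(s)
Total = 8

8


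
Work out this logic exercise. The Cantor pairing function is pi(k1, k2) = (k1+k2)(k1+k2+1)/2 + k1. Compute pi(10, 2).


k1 + k2 = 12
(k1+k2)(k1+k2+1)/2 = 12 * 13 / 2 = 78
pi = 78 + 10 = 88

88


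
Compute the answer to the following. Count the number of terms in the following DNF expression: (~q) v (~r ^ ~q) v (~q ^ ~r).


A DNF formula is a disjunction of terms (conjunctions).
Terms are separated by v.
Counting the disjuncts: 3 terms.

3


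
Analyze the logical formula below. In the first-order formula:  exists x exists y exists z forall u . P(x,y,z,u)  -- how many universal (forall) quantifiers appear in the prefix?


Quantifier prefix: exists x exists y exists z forall u
Mark each quantifier type:
  E E E U
Universal count = 1, Existential count = 3
Asked for universal (forall) quantifiers: 1

1


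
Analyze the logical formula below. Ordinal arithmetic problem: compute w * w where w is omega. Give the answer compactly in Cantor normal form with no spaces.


Compute w * w.
Ordinal * is associative and left-distributive over +, but NOT commutative; for finite n>1, n*w = w but w*n stays w*n.
w * w = w^2 by definition.
Result = w^2

w^2


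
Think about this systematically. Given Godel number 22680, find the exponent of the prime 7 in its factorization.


Factorize 22680 by dividing by 7 repeatedly.
Division steps: 7 divides 22680 exactly 1 time(s).
Exponent of 7 = 1

1


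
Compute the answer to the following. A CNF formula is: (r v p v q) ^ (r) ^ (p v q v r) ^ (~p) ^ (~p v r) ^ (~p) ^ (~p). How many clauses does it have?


A CNF formula is a conjunction of clauses.
Clauses are separated by ^.
Counting the conjuncts: 7 clauses.

7


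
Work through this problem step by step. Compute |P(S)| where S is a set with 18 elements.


The power set of a set with n elements has 2^n elements.
|P(S)| = 2^18 = 262144

262144


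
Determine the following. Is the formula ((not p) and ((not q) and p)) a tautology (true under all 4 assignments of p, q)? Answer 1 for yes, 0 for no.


Check all 4 assignments:
p=0, q=0: 0
p=0, q=1: 0
p=1, q=0: 0
p=1, q=1: 0
Satisfying count = 0/4.
Tautology iff count = 4: no.

0


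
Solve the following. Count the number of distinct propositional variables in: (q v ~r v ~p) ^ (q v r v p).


Identify each variable that appears in the formula.
Variables found: p, q, r
Count = 3

3


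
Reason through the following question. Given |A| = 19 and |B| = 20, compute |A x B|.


The Cartesian product A x B contains all ordered pairs (a, b).
|A x B| = |A| * |B| = 19 * 20 = 380

380


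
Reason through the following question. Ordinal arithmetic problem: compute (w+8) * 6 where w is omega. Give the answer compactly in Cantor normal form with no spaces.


Compute (w+8) * 6.
Ordinal * is associative and left-distributive over +, but NOT commutative; for finite n>1, n*w = w but w*n stays w*n.
(w+8) * 6 = (w+8) repeated 6 times. Each intermediate +8 is absorbed by the following w; only the last survives: w*6+8.
Result = w*6+8

w*6+8


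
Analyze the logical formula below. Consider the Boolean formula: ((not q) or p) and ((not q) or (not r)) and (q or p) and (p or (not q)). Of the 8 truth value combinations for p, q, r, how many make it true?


Evaluate all 8 assignments for p, q, r:
p=0, q=0, r=0: 0
p=0, q=0, r=1: 0
p=0, q=1, r=0: 0
p=0, q=1, r=1: 0
p=1, q=0, r=0: 1
p=1, q=0, r=1: 1
p=1, q=1, r=0: 1
p=1, q=1, r=1: 0
Satisfying count = 3

3


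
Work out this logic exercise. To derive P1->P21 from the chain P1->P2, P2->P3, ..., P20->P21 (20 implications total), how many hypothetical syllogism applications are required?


With 20 implications in a chain connecting 21 propositions:
P1->P2, P2->P3, ..., P20->P21
Steps needed = (number of implications) - 1 = 20 - 1 = 19

19


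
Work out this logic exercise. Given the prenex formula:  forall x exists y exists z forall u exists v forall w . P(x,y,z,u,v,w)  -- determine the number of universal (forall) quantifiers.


Quantifier prefix: forall x exists y exists z forall u exists v forall w
Mark each quantifier type:
  U E E U E U
Universal count = 3, Existential count = 3
Asked for universal (forall) quantifiers: 3

3


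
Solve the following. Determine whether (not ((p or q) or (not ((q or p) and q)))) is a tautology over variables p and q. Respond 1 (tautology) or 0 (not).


Check all 4 assignments:
p=0, q=0: 0
p=0, q=1: 0
p=1, q=0: 0
p=1, q=1: 0
Satisfying count = 0/4.
Tautology iff count = 4: no.

0


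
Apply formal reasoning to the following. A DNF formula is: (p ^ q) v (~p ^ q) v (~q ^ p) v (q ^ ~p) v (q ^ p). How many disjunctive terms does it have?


A DNF formula is a disjunction of terms (conjunctions).
Terms are separated by v.
Counting the disjuncts: 5 terms.

5


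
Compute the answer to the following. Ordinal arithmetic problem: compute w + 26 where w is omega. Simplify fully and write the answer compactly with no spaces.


Compute w + 26.
Ordinal + is associative but NOT commutative; for finite n>0, n + w = w but w + n stays w+n.
w + 26 is already in normal form (a successor ordinal beyond w).
Result = w+26

w+26


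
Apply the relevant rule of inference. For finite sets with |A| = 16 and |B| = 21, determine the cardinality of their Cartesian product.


The Cartesian product A x B contains all ordered pairs (a, b).
|A x B| = |A| * |B| = 16 * 21 = 336

336


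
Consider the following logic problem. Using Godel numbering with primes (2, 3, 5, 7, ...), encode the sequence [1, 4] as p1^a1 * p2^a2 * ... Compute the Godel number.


Encode each element as an exponent of the corresponding prime:
  2^1 = 2
  3^4 = 81
Product = 2 * 81 = 162

162


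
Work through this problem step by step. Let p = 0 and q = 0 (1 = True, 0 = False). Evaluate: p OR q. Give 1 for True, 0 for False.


p = 0, q = 0
Operation: p OR q
Evaluate: 0 OR 0 = 0

0


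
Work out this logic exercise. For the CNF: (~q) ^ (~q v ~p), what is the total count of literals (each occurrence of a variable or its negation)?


Counting literals in each clause:
Clause 1: 1 literal(s)
Clause 2: 2 literal(s)
Total = 3

3


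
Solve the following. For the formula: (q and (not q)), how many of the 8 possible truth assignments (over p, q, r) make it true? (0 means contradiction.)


Check all 8 assignments:
p=0, q=0, r=0: 0
p=0, q=0, r=1: 0
p=0, q=1, r=0: 0
p=0, q=1, r=1: 0
p=1, q=0, r=0: 0
p=1, q=0, r=1: 0
p=1, q=1, r=0: 0
p=1, q=1, r=1: 0
Count of True = 0

0


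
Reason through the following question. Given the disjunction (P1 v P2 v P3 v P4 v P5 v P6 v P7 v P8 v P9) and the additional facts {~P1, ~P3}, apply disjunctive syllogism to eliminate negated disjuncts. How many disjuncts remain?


Original disjuncts (9): P1, P2, P3, P4, P5, P6, P7, P8, P9
Negated (eliminate): ~P1, ~P3
Remaining disjuncts: P2, P4, P5, P6, P7, P8, P9
Count = 9 - 2 = 7

7


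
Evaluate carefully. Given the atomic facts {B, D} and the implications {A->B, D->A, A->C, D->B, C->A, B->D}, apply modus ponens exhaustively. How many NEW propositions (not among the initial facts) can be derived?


Initial facts: {B, D}
Apply modus ponens to closure:
  D and D->A  =>  A
  A and A->C  =>  C
Final known: {A, B, C, D}
New propositions: {A, C}
Count = 2

2


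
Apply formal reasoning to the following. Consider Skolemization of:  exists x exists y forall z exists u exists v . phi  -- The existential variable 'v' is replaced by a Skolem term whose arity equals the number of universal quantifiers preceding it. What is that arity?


Quantifier prefix: exists x exists y forall z exists u exists v
'v' is existentially quantified at position 5.
Universal variables preceding it: z
Skolem function arity = 1

1


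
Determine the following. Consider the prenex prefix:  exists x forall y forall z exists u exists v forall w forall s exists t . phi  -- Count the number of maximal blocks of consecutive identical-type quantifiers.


Quantifier-type sequence: E A A E E A A E  (A=forall, E=exists)
Group into maximal same-type runs:
  Ex1 | Ax2 | Ex2 | Ax2 | Ex1
Number of blocks = 5

5


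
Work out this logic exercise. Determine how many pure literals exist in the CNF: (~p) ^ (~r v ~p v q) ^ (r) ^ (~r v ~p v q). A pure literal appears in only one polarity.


Check each variable for pure literal status:
p: pure negative
q: pure positive
r: mixed (not pure)
Pure literal count = 2

2


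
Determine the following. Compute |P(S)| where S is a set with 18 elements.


The power set of a set with n elements has 2^n elements.
|P(S)| = 2^18 = 262144

262144


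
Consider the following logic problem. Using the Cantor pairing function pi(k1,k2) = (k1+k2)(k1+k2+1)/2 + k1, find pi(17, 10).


k1 + k2 = 27
(k1+k2)(k1+k2+1)/2 = 27 * 28 / 2 = 378
pi = 378 + 17 = 395

395


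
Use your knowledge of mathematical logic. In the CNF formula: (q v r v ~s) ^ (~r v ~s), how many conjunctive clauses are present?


A CNF formula is a conjunction of clauses.
Clauses are separated by ^.
Counting the conjuncts: 2 clauses.

2


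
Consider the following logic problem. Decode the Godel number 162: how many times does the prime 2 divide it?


Factorize 162 by dividing by 2 repeatedly.
Division steps: 2 divides 162 exactly 1 time(s).
Exponent of 2 = 1

1


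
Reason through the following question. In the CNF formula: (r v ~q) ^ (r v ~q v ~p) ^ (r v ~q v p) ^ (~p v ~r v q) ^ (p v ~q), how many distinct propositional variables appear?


Identify each variable that appears in the formula.
Variables found: p, q, r
Count = 3

3


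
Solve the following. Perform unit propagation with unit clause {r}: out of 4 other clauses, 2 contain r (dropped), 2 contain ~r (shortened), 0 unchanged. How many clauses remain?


Satisfied (removed): 2
Shortened (remain): 2
Unchanged (remain): 0
Remaining = 2 + 0 = 2

2


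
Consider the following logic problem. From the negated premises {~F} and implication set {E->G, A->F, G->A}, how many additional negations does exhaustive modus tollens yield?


Initial negated facts: {~F}
Apply modus tollens to closure:
  ~F and A->F  =>  ~A
  ~A and G->A  =>  ~G
  ~G and E->G  =>  ~E
Final negated: {~A, ~E, ~F, ~G}
New negations: {~A, ~E, ~G}
Count = 3

3


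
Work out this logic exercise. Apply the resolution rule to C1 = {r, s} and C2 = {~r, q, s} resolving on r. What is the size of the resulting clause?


Remove r from C1 and ~r from C2.
C1 remainder: {s}
C2 remainder: {q, s}
Union (resolvent): {q, s}
Resolvent has 2 literal(s).

2


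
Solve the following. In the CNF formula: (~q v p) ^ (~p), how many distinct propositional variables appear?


Identify each variable that appears in the formula.
Variables found: p, q
Count = 2

2


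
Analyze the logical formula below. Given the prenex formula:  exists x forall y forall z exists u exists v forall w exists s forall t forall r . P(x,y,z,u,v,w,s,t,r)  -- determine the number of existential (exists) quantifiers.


Quantifier prefix: exists x forall y forall z exists u exists v forall w exists s forall t forall r
Mark each quantifier type:
  E U U E E U E U U
Universal count = 5, Existential count = 4
Asked for existential (exists) quantifiers: 4

4


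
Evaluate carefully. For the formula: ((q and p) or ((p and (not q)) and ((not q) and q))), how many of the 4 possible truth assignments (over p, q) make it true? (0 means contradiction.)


Check all 4 assignments:
p=0, q=0: 0
p=0, q=1: 0
p=1, q=0: 0
p=1, q=1: 1
Count of True = 1

1
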